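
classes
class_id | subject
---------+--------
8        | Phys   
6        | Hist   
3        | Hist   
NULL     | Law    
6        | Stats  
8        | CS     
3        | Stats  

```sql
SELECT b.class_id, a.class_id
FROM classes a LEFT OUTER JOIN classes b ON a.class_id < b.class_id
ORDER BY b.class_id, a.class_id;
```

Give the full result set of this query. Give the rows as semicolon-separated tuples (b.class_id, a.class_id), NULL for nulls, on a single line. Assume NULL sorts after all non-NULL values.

(6, 3); (6, 3); (6, 3); (6, 3); (8, 3); (8, 3); (8, 3); (8, 3); (8, 6); (8, 6); (8, 6); (8, 6); (NULL, 8); (NULL, 8); (NULL, NULL)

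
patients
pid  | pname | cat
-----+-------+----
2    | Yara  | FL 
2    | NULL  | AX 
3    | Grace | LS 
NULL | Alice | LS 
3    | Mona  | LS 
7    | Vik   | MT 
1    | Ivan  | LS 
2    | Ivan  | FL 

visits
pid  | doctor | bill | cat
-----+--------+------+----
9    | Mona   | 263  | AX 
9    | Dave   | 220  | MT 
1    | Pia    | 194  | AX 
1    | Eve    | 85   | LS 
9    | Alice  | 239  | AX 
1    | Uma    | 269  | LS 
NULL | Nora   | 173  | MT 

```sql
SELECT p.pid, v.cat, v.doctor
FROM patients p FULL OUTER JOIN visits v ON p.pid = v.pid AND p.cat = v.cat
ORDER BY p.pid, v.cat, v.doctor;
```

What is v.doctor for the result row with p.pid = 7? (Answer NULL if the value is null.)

FULL OUTER JOIN keeps every row from both sides; unmatched rows get NULL for the other side's columns.
Matching on p.pid = v.pid AND p.cat = v.cat. A NULL in a compared column never satisfies the condition.
Matched pairs: 2; unmatched p rows kept: 7; unmatched v rows kept: 5.

NULL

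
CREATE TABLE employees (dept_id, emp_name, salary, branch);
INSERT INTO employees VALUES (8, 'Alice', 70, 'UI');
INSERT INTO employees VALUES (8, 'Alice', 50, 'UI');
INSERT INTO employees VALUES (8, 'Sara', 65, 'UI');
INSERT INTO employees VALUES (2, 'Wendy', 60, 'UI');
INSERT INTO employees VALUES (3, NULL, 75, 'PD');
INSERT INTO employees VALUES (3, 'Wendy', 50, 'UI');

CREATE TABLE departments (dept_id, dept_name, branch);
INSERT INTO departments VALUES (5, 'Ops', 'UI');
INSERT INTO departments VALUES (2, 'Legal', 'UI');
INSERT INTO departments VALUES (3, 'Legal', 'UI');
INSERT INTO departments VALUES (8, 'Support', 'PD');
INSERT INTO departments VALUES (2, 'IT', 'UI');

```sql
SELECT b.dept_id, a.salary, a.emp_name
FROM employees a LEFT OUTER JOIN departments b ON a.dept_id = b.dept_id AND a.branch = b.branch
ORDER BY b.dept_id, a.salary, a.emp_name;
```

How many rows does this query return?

7

LEFT JOIN keeps every row from `employees`; unmatched rows get NULL for `departments`'s columns.
Matching on a.dept_id = b.dept_id AND a.branch = b.branch.
- dept_id=8, branch=UI: no b row matches, row kept with b columns NULL.
- dept_id=8, branch=UI: no b row matches, row kept with b columns NULL.
- dept_id=8, branch=UI: no b row matches, row kept with b columns NULL.
- dept_id=2, branch=UI: 2 matching b row(s), so 2 row(s) emitted.
- dept_id=3, branch=PD: no b row matches, row kept with b columns NULL.
- dept_id=3, branch=UI: 1 matching b row(s), so 1 row(s) emitted.
Total: 3 matched + 4 padded = 7 rows.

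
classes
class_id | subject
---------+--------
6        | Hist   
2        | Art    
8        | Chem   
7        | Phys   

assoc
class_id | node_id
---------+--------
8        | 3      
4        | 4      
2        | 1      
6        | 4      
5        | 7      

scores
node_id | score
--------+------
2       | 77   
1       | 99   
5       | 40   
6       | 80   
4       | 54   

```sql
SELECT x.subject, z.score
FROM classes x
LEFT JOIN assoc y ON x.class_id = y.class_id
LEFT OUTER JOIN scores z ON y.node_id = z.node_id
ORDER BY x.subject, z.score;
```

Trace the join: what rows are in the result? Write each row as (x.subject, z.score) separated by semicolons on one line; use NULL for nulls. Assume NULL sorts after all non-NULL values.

(Art, 99); (Chem, NULL); (Hist, 54); (Phys, NULL)

Step 1 — x LEFT JOIN y on class_id → 4 row(s).
Then LEFT JOIN `scores z` on node_id: each of those 4 rows is kept; rows whose y.node_id has no match in z get NULL for z's columns.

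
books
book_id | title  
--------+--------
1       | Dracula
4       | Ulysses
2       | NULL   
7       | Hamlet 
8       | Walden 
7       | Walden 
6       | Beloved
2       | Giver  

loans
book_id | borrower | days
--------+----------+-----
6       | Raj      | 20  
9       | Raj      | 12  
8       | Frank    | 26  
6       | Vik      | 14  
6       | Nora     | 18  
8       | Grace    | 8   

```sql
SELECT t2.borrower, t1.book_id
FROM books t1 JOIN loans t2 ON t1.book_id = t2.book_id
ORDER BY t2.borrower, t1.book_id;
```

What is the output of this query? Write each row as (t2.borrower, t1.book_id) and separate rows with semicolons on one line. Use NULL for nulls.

INNER JOIN keeps only pairs where the ON condition holds.
Matching on t1.book_id = t2.book_id.
- t1[0] book_id=1 → no match; dropped.
- t1[1] book_id=4 → no match; dropped.
- t1[2] book_id=2 → no match; dropped.
- t1[3] book_id=7 → no match; dropped.
- t1[4] book_id=8 → 2 match(es) in t2 → 2 row(s).
- t1[5] book_id=7 → no match; dropped.
- t1[6] book_id=6 → 3 match(es) in t2 → 3 row(s).
- t1[7] book_id=2 → no match; dropped.
After projecting and ordering:
t2.borrower | t1.book_id
Frank | 8
Grace | 8
Nora | 6
Raj | 6
Vik | 6

(Frank, 8); (Grace, 8); (Nora, 6); (Raj, 6); (Vik, 6)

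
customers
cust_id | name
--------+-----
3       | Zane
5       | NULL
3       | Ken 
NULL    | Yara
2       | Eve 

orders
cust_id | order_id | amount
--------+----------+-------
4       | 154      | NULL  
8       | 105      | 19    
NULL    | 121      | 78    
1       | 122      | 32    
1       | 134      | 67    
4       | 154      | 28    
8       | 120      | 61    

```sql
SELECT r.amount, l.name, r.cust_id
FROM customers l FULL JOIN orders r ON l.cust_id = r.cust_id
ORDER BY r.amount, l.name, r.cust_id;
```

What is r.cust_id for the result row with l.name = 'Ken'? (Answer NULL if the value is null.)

NULL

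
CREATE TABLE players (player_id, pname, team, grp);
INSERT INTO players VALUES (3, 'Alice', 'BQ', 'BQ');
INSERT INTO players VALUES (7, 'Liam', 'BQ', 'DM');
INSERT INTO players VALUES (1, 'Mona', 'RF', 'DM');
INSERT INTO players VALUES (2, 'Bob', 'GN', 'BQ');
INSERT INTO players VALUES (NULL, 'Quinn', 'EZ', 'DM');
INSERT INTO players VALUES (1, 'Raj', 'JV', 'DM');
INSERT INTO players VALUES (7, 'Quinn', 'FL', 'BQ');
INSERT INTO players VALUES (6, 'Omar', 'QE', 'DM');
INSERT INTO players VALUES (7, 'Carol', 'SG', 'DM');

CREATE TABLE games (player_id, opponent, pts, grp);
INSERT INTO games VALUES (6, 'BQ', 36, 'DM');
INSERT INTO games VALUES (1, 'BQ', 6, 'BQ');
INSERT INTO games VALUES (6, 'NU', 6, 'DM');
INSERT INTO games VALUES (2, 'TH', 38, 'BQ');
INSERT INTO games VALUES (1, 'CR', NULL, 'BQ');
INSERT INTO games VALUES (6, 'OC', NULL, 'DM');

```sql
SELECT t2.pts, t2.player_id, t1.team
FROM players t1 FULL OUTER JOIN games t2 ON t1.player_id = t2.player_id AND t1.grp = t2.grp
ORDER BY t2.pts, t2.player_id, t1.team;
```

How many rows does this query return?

13

FULL OUTER JOIN keeps every row from both sides; unmatched rows get NULL for the other side's columns.
Matching on t1.player_id = t2.player_id AND t1.grp = t2.grp. A NULL in a compared column never satisfies the condition.
- t1 row (player_id=3, grp=BQ): no match → kept, t2 columns NULL.
- t1 row (player_id=7, grp=DM): no match → kept, t2 columns NULL.
- t1 row (player_id=1, grp=DM): no match → kept, t2 columns NULL.
- t1 row (player_id=2, grp=BQ): matches 1 t2 row(s) → 1 output row(s).
- t1 row (player_id=NULL, grp=DM): no match → kept, t2 columns NULL.
- t1 row (player_id=1, grp=DM): no match → kept, t2 columns NULL.
- t1 row (player_id=7, grp=BQ): no match → kept, t2 columns NULL.
- t1 row (player_id=6, grp=DM): matches 3 t2 row(s) → 3 output row(s).
- t1 row (player_id=7, grp=DM): no match → kept, t2 columns NULL.
- 2 row(s) from t2 found no t1 partner → padded with NULL.
Total: 4 matched + 9 padded = 13 rows.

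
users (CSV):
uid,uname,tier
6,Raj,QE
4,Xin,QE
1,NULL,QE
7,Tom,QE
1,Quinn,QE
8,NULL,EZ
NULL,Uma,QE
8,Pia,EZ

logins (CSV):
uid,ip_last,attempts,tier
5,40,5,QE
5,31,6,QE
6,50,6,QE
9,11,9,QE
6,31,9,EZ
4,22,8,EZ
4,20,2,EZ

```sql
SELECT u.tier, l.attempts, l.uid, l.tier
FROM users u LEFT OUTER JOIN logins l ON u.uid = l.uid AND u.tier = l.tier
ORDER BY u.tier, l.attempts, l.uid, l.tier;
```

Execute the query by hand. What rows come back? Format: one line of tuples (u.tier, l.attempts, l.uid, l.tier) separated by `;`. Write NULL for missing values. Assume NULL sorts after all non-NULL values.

(EZ, NULL, NULL, NULL); (EZ, NULL, NULL, NULL); (QE, 6, 6, QE); (QE, NULL, NULL, NULL); (QE, NULL, NULL, NULL); (QE, NULL, NULL, NULL); (QE, NULL, NULL, NULL); (QE, NULL, NULL, NULL)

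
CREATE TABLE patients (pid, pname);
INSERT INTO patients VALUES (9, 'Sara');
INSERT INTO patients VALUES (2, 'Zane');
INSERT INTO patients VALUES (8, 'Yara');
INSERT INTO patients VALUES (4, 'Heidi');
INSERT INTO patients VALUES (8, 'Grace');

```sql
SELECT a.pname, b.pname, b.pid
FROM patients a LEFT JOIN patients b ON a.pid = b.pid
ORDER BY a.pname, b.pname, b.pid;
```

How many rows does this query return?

7

LEFT JOIN keeps every row from `patients a`; unmatched rows get NULL for `patients b`'s columns.
Matching on a.pid = b.pid.
- a row (pid=9): matches 1 b row(s) → 1 output row(s).
- a row (pid=2): matches 1 b row(s) → 1 output row(s).
- a row (pid=8): matches 2 b row(s) → 2 output row(s).
- a row (pid=4): matches 1 b row(s) → 1 output row(s).
- a row (pid=8): matches 2 b row(s) → 2 output row(s).
Total: 7 rows.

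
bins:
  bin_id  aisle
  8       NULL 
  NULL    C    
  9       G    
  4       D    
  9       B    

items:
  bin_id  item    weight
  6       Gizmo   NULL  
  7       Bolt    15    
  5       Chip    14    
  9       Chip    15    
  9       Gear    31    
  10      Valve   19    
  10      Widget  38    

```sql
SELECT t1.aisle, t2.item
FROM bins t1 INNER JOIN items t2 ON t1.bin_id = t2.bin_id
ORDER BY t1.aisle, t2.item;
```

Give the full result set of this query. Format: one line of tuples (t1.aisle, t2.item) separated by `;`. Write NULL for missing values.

(B, Chip); (B, Gear); (G, Chip); (G, Gear)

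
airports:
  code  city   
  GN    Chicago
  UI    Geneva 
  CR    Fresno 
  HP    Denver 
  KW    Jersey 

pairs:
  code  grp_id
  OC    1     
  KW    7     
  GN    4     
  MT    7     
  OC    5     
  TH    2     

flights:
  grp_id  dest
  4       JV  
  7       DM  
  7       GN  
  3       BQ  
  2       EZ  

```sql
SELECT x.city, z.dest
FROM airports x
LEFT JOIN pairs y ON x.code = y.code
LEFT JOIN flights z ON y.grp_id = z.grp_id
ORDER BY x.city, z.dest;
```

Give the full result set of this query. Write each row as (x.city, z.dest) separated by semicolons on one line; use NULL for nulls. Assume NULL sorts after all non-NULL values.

(Chicago, JV); (Denver, NULL); (Fresno, NULL); (Geneva, NULL); (Jersey, DM); (Jersey, GN)

Joins associate left-to-right: airports LEFT JOIN pairs on code gives 5 intermediate row(s).
Then LEFT JOIN `flights z` on grp_id: each of those 5 rows is kept; rows whose y.grp_id has no match in z get NULL for z's columns.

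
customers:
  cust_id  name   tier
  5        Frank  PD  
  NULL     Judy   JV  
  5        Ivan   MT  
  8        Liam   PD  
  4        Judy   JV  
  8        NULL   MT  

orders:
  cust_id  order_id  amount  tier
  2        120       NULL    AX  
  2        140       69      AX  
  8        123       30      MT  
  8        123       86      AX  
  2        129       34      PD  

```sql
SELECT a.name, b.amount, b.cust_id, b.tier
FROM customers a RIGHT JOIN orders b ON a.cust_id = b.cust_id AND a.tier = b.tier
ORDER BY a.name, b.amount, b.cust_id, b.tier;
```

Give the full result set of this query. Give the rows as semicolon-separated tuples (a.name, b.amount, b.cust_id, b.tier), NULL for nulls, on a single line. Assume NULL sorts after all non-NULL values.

(NULL, 30, 8, MT); (NULL, 34, 2, PD); (NULL, 69, 2, AX); (NULL, 86, 8, AX); (NULL, NULL, 2, AX)

RIGHT JOIN keeps every row from `orders`; unmatched rows get NULL for `customers`'s columns.
Matching on a.cust_id = b.cust_id AND a.tier = b.tier. A NULL in a compared column never satisfies the condition.
- a[0] cust_id=5, tier=PD → no match.
- a[1] cust_id=NULL, tier=JV → no match.
- a[2] cust_id=5, tier=MT → no match.
- a[3] cust_id=8, tier=PD → no match.
- a[4] cust_id=4, tier=JV → no match.
- a[5] cust_id=8, tier=MT → 1 match(es) in b → 1 row(s).
- 4 b row(s) had no a match → kept, a columns NULL.
After projecting and ordering:
a.name | b.amount | b.cust_id | b.tier
NULL | 30 | 8 | MT
NULL | 34 | 2 | PD
NULL | 69 | 2 | AX
NULL | 86 | 8 | AX
NULL | NULL | 2 | AX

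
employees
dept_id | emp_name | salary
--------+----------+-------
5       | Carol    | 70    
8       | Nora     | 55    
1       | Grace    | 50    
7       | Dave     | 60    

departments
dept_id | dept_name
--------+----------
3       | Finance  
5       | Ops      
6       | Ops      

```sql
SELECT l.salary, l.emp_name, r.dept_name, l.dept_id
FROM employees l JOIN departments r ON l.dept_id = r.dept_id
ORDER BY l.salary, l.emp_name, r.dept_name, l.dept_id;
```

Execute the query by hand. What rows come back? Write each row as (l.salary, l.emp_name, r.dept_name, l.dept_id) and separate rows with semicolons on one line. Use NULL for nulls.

(70, Carol, Ops, 5)

INNER JOIN keeps only pairs where the ON condition holds.
Matching on l.dept_id = r.dept_id.
Matched pairs: 1.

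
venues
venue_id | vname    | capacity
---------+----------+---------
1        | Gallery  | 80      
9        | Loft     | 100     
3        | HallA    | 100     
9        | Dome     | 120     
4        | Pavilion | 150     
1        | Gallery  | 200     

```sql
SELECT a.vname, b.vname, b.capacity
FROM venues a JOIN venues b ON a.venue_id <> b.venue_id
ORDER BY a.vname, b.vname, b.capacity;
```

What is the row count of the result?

INNER JOIN keeps only pairs where the ON condition holds.
Matching on a.venue_id <> b.venue_id.
Matched pairs: 26.
Total: 26 rows.

26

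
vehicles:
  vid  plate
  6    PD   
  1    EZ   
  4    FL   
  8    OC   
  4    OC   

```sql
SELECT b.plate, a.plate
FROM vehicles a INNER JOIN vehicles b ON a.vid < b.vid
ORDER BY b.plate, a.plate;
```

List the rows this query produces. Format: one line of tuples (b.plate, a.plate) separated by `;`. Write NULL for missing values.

INNER JOIN keeps only pairs where the ON condition holds.
Matching on a.vid < b.vid.
Matched pairs: 9.

(FL, EZ); (OC, EZ); (OC, EZ); (OC, FL); (OC, OC); (OC, PD); (PD, EZ); (PD, FL); (PD, OC)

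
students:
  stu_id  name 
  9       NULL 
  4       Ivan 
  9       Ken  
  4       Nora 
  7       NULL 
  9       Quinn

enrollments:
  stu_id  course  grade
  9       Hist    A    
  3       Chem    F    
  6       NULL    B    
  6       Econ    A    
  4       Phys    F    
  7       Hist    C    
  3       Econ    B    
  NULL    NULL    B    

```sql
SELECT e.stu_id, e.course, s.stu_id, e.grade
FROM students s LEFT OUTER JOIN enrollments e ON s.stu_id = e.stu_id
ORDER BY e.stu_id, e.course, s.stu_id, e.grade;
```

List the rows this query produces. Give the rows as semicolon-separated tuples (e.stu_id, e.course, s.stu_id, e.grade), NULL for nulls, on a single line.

LEFT JOIN keeps every row from `students`; unmatched rows get NULL for `enrollments`'s columns.
Matching on s.stu_id = e.stu_id. A NULL in a compared column never satisfies the condition.
Matched pairs: 6; unmatched s rows kept: 0.

(4, Phys, 4, F); (4, Phys, 4, F); (7, Hist, 7, C); (9, Hist, 9, A); (9, Hist, 9, A); (9, Hist, 9, A)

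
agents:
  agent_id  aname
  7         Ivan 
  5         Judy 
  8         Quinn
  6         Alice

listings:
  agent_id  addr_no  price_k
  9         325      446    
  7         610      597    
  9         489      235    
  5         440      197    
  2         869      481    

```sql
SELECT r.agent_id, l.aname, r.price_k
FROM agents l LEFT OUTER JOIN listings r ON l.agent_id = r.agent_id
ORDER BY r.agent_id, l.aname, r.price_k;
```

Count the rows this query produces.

4

LEFT JOIN keeps every row from `agents`; unmatched rows get NULL for `listings`'s columns.
Matching on l.agent_id = r.agent_id.
Matched pairs: 2; unmatched l rows kept: 2.
Total: 2 matched + 2 padded = 4 rows.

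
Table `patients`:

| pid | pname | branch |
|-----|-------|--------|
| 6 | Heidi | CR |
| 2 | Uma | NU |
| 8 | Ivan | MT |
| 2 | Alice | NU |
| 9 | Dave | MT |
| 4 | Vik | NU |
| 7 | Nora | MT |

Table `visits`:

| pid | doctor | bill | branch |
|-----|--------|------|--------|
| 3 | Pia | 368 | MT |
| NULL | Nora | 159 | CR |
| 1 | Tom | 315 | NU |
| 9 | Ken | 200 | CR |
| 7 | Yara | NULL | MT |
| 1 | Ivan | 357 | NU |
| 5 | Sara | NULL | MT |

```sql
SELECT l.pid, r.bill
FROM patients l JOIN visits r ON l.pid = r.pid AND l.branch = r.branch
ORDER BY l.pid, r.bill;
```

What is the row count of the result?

1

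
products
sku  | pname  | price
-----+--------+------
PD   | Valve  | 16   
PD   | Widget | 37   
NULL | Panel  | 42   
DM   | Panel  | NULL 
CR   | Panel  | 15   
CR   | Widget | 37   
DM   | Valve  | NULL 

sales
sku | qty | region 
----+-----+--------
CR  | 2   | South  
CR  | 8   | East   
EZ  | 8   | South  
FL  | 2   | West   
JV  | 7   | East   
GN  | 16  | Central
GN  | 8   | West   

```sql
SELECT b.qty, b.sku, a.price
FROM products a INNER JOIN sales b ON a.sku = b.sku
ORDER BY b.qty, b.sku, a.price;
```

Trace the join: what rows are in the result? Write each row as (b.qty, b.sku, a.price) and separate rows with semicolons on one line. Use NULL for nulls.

INNER JOIN keeps only pairs where the ON condition holds.
Matching on a.sku = b.sku. A NULL in a compared column never satisfies the condition.
Matched pairs: 4.

(2, CR, 15); (2, CR, 37); (8, CR, 15); (8, CR, 37)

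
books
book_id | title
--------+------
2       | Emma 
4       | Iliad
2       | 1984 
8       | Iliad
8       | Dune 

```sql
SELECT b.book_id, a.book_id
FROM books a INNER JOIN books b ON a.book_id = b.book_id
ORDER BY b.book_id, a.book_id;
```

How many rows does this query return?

INNER JOIN keeps only pairs where the ON condition holds.
Matching on a.book_id = b.book_id.
- a row (book_id=2): matches 2 b row(s) → 2 output row(s).
- a row (book_id=4): matches 1 b row(s) → 1 output row(s).
- a row (book_id=2): matches 2 b row(s) → 2 output row(s).
- a row (book_id=8): matches 2 b row(s) → 2 output row(s).
- a row (book_id=8): matches 2 b row(s) → 2 output row(s).
Total: 9 rows.

9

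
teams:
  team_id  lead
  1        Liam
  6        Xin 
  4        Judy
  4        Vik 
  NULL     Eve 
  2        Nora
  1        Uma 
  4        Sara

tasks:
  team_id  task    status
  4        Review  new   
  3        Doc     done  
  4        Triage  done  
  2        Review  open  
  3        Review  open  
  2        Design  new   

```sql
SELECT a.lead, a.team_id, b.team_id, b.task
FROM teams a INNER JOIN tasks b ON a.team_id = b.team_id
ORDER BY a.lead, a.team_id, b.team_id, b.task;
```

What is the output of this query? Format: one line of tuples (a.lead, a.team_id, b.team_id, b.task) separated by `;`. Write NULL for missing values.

(Judy, 4, 4, Review); (Judy, 4, 4, Triage); (Nora, 2, 2, Design); (Nora, 2, 2, Review); (Sara, 4, 4, Review); (Sara, 4, 4, Triage); (Vik, 4, 4, Review); (Vik, 4, 4, Triage)

INNER JOIN keeps only pairs where the ON condition holds.
Matching on a.team_id = b.team_id. A NULL in a compared column never satisfies the condition.
Matched pairs: 8.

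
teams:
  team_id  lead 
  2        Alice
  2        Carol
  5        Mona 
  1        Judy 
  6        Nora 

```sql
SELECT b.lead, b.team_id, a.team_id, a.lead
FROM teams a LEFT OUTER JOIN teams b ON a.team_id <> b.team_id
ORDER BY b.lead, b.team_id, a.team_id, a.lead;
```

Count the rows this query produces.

18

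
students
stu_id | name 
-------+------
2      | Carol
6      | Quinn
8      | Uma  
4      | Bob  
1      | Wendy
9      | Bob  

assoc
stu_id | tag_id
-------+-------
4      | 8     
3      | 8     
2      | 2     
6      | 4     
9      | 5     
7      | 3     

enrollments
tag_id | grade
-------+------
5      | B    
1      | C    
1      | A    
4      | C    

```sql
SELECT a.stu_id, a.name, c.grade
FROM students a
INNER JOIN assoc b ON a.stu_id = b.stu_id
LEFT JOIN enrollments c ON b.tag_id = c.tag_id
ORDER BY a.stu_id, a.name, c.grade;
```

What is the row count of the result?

4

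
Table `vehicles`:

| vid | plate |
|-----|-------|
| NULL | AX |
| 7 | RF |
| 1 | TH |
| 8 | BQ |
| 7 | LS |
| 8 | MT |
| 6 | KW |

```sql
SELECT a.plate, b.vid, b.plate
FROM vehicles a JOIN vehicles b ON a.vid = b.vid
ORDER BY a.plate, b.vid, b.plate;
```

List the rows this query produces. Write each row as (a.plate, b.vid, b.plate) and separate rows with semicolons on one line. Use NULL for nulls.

INNER JOIN keeps only pairs where the ON condition holds.
Matching on a.vid = b.vid. A NULL in a compared column never satisfies the condition.
- a (vid=NULL) has no partner → excluded.
- a (vid=7) pairs with 2 row(s) of b.
- a (vid=1) pairs with 1 row(s) of b.
- a (vid=8) pairs with 2 row(s) of b.
- a (vid=7) pairs with 2 row(s) of b.
- a (vid=8) pairs with 2 row(s) of b.
- a (vid=6) pairs with 1 row(s) of b.
After projecting and ordering:
a.plate | b.vid | b.plate
BQ | 8 | BQ
BQ | 8 | MT
KW | 6 | KW
LS | 7 | LS
LS | 7 | RF
MT | 8 | BQ
MT | 8 | MT
RF | 7 | LS
RF | 7 | RF
TH | 1 | TH

(BQ, 8, BQ); (BQ, 8, MT); (KW, 6, KW); (LS, 7, LS); (LS, 7, RF); (MT, 8, BQ); (MT, 8, MT); (RF, 7, LS); (RF, 7, RF); (TH, 1, TH)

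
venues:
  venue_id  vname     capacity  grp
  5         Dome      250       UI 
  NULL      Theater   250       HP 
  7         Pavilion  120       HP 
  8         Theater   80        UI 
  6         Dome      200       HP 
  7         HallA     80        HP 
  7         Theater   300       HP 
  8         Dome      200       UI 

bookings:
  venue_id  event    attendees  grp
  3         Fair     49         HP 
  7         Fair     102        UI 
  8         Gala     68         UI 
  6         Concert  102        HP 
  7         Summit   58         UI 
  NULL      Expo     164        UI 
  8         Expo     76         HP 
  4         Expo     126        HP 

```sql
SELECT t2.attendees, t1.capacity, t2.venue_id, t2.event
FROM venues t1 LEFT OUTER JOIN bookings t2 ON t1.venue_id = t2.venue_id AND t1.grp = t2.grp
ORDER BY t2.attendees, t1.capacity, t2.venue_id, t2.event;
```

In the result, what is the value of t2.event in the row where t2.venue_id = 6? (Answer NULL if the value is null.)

Concert

LEFT JOIN keeps every row from `venues`; unmatched rows get NULL for `bookings`'s columns.
Matching on t1.venue_id = t2.venue_id AND t1.grp = t2.grp. A NULL in a compared column never satisfies the condition.
Matched pairs: 3; unmatched t1 rows kept: 5.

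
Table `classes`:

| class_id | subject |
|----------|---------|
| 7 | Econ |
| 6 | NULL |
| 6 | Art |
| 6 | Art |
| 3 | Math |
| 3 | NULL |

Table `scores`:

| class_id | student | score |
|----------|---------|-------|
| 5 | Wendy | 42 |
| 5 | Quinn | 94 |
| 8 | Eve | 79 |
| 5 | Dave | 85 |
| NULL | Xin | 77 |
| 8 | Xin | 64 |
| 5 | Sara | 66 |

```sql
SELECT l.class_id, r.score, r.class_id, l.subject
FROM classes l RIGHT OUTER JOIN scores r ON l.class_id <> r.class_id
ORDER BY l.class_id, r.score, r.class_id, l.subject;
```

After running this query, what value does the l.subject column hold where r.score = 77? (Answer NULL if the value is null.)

NULL

RIGHT JOIN keeps every row from `scores`; unmatched rows get NULL for `classes`'s columns.
Matching on l.class_id <> r.class_id. A NULL in a compared column never satisfies the condition.
- l row (class_id=7): matches 6 r row(s) → 6 output row(s).
- l row (class_id=6): matches 6 r row(s) → 6 output row(s).
- l row (class_id=6): matches 6 r row(s) → 6 output row(s).
- l row (class_id=6): matches 6 r row(s) → 6 output row(s).
- l row (class_id=3): matches 6 r row(s) → 6 output row(s).
- l row (class_id=3): matches 6 r row(s) → 6 output row(s).
- plus 1 unmatched r row(s), each kept with NULL l columns.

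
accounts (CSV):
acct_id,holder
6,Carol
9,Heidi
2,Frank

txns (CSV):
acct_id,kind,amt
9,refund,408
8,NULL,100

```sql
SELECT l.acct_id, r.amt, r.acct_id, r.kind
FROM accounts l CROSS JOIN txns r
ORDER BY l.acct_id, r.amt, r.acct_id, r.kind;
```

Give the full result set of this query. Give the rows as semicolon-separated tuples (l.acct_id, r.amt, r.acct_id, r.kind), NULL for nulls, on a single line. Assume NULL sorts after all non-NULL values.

(2, 100, 8, NULL); (2, 408, 9, refund); (6, 100, 8, NULL); (6, 408, 9, refund); (9, 100, 8, NULL); (9, 408, 9, refund)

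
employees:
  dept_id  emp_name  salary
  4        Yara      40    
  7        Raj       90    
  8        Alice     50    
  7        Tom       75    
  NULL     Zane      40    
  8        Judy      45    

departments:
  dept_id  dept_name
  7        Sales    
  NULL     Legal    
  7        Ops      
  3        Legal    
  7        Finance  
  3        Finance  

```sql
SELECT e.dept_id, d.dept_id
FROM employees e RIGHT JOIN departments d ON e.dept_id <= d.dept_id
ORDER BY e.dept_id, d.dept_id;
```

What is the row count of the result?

12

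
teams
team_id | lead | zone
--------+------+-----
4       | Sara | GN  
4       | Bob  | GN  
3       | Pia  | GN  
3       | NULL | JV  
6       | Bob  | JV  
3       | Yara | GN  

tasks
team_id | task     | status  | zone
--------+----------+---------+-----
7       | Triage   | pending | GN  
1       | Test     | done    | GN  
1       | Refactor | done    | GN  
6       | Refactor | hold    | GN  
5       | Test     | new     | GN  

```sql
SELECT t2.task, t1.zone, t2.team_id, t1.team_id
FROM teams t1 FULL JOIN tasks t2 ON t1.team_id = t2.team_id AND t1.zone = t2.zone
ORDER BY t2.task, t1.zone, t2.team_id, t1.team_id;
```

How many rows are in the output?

11

FULL OUTER JOIN keeps every row from both sides; unmatched rows get NULL for the other side's columns.
Matching on t1.team_id = t2.team_id AND t1.zone = t2.zone.
- t1 row (team_id=4, zone=GN): no match → kept, t2 columns NULL.
- t1 row (team_id=4, zone=GN): no match → kept, t2 columns NULL.
- t1 row (team_id=3, zone=GN): no match → kept, t2 columns NULL.
- t1 row (team_id=3, zone=JV): no match → kept, t2 columns NULL.
- t1 row (team_id=6, zone=JV): no match → kept, t2 columns NULL.
- t1 row (team_id=3, zone=GN): no match → kept, t2 columns NULL.
- 5 row(s) from t2 found no t1 partner → padded with NULL.
Total: 0 matched + 11 padded = 11 rows.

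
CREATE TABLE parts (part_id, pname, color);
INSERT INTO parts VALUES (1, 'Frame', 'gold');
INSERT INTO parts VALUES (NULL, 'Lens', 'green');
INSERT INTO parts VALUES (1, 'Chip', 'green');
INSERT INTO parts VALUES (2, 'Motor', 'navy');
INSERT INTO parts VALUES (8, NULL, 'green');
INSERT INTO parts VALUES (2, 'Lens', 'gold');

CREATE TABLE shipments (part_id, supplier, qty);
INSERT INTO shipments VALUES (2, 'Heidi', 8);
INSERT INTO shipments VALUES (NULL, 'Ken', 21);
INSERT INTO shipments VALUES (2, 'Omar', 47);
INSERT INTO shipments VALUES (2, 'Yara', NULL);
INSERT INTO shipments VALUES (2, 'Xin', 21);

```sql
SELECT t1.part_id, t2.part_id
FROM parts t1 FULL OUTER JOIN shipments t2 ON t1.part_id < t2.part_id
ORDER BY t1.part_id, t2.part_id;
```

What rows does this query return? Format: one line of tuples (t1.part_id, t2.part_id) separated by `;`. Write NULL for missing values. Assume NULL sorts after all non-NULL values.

(1, 2); (1, 2); (1, 2); (1, 2); (1, 2); (1, 2); (1, 2); (1, 2); (2, NULL); (2, NULL); (8, NULL); (NULL, NULL); (NULL, NULL)

FULL OUTER JOIN keeps every row from both sides; unmatched rows get NULL for the other side's columns.
Matching on t1.part_id < t2.part_id. A NULL in a compared column never satisfies the condition.
- t1[0] part_id=1 → 4 match(es) in t2 → 4 row(s).
- t1[1] part_id=NULL → no match; kept with NULLs on the t2 side.
- t1[2] part_id=1 → 4 match(es) in t2 → 4 row(s).
- t1[3] part_id=2 → no match; kept with NULLs on the t2 side.
- t1[4] part_id=8 → no match; kept with NULLs on the t2 side.
- t1[5] part_id=2 → no match; kept with NULLs on the t2 side.
- 1 t2 row(s) had no t1 match → kept, t1 columns NULL.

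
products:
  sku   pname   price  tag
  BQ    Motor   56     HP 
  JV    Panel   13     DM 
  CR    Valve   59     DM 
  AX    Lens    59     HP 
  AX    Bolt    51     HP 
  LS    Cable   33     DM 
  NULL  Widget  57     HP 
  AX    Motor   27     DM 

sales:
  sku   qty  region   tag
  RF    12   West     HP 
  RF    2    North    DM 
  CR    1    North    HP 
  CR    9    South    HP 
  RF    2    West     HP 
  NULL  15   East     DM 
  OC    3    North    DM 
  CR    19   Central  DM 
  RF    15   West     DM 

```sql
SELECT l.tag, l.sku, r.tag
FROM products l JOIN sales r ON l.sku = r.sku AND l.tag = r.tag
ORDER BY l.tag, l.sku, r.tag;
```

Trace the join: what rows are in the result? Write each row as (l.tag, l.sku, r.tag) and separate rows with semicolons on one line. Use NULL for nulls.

INNER JOIN keeps only pairs where the ON condition holds.
Matching on l.sku = r.sku AND l.tag = r.tag. A NULL in a compared column never satisfies the condition.
Matched pairs: 1.

(DM, CR, DM)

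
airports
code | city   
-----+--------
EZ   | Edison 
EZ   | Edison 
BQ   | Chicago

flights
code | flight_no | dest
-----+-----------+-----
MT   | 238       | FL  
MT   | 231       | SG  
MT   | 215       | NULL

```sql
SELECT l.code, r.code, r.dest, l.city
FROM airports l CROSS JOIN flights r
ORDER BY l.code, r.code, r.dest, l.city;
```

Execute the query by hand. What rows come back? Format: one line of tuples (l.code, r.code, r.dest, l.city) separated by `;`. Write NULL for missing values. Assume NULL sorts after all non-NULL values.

(BQ, MT, FL, Chicago); (BQ, MT, SG, Chicago); (BQ, MT, NULL, Chicago); (EZ, MT, FL, Edison); (EZ, MT, FL, Edison); (EZ, MT, SG, Edison); (EZ, MT, SG, Edison); (EZ, MT, NULL, Edison); (EZ, MT, NULL, Edison)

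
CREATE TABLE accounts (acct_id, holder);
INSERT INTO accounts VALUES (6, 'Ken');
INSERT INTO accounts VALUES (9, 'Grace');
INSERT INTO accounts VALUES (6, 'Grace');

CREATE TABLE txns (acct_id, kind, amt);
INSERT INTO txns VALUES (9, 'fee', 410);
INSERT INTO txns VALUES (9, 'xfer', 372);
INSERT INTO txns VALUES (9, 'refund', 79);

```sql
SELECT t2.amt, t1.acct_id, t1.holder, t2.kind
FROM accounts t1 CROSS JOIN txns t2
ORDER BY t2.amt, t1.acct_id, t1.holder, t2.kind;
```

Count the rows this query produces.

CROSS JOIN pairs every row of `accounts` with every row of `txns`: 3 × 3 = 9 rows.

9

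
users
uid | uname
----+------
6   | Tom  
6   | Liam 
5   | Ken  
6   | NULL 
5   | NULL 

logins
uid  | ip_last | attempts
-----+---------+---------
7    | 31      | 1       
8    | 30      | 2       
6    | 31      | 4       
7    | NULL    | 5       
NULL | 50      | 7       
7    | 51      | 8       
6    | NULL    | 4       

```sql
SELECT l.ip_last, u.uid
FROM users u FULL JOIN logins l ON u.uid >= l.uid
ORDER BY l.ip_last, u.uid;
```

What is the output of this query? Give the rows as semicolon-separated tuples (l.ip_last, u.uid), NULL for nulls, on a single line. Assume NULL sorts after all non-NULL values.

FULL OUTER JOIN keeps every row from both sides; unmatched rows get NULL for the other side's columns.
Matching on u.uid >= l.uid. A NULL in a compared column never satisfies the condition.
Matched pairs: 6; unmatched u rows kept: 2; unmatched l rows kept: 5.

(30, NULL); (31, 6); (31, 6); (31, 6); (31, NULL); (50, NULL); (51, NULL); (NULL, 5); (NULL, 5); (NULL, 6); (NULL, 6); (NULL, 6); (NULL, NULL)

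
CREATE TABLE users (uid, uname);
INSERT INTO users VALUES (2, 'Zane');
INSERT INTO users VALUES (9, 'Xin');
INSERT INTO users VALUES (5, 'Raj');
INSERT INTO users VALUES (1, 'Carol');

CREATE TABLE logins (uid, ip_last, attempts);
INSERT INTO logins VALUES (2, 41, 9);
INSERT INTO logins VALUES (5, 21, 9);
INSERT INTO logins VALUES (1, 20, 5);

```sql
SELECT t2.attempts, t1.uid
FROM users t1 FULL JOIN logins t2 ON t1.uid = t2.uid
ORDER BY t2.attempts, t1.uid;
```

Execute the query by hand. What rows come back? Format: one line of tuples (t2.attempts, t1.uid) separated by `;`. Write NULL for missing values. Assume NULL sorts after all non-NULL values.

(5, 1); (9, 2); (9, 5); (NULL, 9)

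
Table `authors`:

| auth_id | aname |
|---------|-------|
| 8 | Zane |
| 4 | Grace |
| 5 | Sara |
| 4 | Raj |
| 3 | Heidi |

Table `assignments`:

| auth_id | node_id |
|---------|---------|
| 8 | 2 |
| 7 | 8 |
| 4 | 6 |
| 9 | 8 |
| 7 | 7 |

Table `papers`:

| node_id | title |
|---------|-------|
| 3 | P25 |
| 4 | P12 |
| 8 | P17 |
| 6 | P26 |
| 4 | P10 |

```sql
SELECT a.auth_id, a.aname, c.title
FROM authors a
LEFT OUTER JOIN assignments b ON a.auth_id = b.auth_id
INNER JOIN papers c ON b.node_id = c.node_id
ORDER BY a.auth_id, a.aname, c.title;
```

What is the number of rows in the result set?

2

Evaluate left to right. First `authors a LEFT JOIN assignments b` on auth_id: 5 row(s).
Then INNER JOIN `papers c` on node_id: keep only rows whose b.node_id appears in c.
Result: 2 row(s).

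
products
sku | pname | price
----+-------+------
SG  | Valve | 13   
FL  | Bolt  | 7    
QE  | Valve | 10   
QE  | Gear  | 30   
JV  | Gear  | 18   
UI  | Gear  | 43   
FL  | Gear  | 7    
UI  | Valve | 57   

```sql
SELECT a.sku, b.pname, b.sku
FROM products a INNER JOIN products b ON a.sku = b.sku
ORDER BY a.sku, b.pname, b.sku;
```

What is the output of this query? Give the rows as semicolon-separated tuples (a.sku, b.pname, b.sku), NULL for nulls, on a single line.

(FL, Bolt, FL); (FL, Bolt, FL); (FL, Gear, FL); (FL, Gear, FL); (JV, Gear, JV); (QE, Gear, QE); (QE, Gear, QE); (QE, Valve, QE); (QE, Valve, QE); (SG, Valve, SG); (UI, Gear, UI); (UI, Gear, UI); (UI, Valve, UI); (UI, Valve, UI)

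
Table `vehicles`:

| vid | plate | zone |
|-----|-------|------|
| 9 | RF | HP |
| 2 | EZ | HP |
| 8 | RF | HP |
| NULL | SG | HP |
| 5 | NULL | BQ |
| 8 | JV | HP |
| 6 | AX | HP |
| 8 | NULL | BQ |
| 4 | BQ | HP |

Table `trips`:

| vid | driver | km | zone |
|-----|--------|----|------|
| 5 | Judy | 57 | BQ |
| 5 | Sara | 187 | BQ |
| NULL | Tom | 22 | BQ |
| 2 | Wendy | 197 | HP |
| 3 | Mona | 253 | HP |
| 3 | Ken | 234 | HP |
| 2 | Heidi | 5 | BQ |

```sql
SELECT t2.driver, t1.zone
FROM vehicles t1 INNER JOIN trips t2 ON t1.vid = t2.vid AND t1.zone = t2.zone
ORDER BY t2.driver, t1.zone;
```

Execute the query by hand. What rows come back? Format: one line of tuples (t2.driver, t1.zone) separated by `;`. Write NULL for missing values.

(Judy, BQ); (Sara, BQ); (Wendy, HP)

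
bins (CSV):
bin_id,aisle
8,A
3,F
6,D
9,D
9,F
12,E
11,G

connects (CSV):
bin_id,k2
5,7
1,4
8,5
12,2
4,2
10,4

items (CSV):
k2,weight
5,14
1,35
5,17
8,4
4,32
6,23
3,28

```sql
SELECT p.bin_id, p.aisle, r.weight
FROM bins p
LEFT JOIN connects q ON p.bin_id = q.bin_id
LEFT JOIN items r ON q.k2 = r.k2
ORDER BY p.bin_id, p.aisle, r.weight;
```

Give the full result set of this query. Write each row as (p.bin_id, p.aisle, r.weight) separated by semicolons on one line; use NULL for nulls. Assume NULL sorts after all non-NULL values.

(3, F, NULL); (6, D, NULL); (8, A, 14); (8, A, 17); (9, D, NULL); (9, F, NULL); (11, G, NULL); (12, E, NULL)

Evaluate left to right. First `bins p LEFT JOIN connects q` on bin_id: 7 row(s).
Then LEFT JOIN `items r` on k2: each of those 7 rows is kept; rows whose q.k2 has no match in r get NULL for r's columns.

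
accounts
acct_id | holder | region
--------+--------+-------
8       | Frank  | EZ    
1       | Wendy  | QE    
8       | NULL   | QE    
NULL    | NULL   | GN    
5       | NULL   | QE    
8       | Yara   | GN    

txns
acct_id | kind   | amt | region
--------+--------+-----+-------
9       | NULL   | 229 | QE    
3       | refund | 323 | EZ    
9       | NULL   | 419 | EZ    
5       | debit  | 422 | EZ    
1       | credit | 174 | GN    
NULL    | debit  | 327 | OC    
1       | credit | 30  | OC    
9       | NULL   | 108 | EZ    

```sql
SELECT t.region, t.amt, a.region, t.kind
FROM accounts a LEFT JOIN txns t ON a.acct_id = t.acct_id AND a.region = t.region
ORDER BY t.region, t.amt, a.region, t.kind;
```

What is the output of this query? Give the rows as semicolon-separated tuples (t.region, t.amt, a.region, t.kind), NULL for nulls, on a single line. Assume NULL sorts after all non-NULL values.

(NULL, NULL, EZ, NULL); (NULL, NULL, GN, NULL); (NULL, NULL, GN, NULL); (NULL, NULL, QE, NULL); (NULL, NULL, QE, NULL); (NULL, NULL, QE, NULL)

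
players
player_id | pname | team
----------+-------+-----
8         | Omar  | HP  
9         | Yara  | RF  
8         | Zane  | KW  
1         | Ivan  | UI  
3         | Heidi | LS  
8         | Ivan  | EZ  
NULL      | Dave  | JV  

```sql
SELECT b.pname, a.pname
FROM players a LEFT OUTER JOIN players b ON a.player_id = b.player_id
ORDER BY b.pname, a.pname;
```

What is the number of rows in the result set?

13

LEFT JOIN keeps every row from `players a`; unmatched rows get NULL for `players b`'s columns.
Matching on a.player_id = b.player_id. A NULL in a compared column never satisfies the condition.
- a[0] player_id=8 → 3 match(es) in b → 3 row(s).
- a[1] player_id=9 → 1 match(es) in b → 1 row(s).
- a[2] player_id=8 → 3 match(es) in b → 3 row(s).
- a[3] player_id=1 → 1 match(es) in b → 1 row(s).
- a[4] player_id=3 → 1 match(es) in b → 1 row(s).
- a[5] player_id=8 → 3 match(es) in b → 3 row(s).
- a[6] player_id=NULL → no match; kept with NULLs on the b side.
Total: 12 matched + 1 padded = 13 rows.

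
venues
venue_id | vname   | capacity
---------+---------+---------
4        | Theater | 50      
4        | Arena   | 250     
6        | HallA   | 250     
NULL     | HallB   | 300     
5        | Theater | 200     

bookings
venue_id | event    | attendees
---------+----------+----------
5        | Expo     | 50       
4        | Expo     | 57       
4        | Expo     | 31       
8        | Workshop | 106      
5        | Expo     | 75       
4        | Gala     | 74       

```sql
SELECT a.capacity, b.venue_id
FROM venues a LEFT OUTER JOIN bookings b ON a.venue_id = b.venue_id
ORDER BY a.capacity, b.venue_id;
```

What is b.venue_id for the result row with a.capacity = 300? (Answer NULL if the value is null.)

NULL

LEFT JOIN keeps every row from `venues`; unmatched rows get NULL for `bookings`'s columns.
Matching on a.venue_id = b.venue_id. A NULL in a compared column never satisfies the condition.
Matched pairs: 8; unmatched a rows kept: 2.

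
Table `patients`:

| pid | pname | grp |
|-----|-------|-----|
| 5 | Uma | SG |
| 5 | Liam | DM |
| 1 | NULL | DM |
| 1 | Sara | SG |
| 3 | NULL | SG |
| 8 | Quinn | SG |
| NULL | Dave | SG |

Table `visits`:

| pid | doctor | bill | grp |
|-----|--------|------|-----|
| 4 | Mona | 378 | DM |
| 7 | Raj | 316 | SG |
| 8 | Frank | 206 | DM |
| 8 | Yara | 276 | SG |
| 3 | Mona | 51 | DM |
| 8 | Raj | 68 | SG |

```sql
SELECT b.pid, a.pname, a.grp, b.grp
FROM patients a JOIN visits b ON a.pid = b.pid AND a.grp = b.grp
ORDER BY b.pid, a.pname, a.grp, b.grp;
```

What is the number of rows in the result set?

INNER JOIN keeps only pairs where the ON condition holds.
Matching on a.pid = b.pid AND a.grp = b.grp. A NULL in a compared column never satisfies the condition.
- pid=5, grp=SG: no matching b row, dropped.
- pid=5, grp=DM: no matching b row, dropped.
- pid=1, grp=DM: no matching b row, dropped.
- pid=1, grp=SG: no matching b row, dropped.
- pid=3, grp=SG: no matching b row, dropped.
- pid=8, grp=SG: 2 matching b row(s), so 2 row(s) emitted.
- pid=NULL, grp=SG: no matching b row, dropped.
Total: 2 rows.

2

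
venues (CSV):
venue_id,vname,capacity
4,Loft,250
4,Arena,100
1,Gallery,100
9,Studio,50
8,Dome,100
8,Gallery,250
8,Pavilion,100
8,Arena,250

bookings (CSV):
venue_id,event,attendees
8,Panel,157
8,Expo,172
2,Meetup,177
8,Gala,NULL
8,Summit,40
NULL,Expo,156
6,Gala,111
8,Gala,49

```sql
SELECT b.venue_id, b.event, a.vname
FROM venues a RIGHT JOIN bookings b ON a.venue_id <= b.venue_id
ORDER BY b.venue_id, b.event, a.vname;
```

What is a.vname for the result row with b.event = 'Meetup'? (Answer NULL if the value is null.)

Gallery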